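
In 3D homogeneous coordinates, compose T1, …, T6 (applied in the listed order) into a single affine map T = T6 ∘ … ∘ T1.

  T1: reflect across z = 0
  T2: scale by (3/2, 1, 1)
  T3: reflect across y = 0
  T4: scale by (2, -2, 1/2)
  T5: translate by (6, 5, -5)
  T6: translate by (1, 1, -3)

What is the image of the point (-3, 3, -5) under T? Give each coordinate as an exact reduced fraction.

T(p) = (-2, 12, -11/2)

T1 reflect across z = 0: (-3, 3, -5) → (-3, 3, 5)
T2 scale by (3/2, 1, 1): (-3, 3, 5) → (-9/2, 3, 5)
T3 reflect across y = 0: (-9/2, 3, 5) → (-9/2, -3, 5)
T4 scale by (2, -2, 1/2): (-9/2, -3, 5) → (-9, 6, 5/2)
T5 translate by (6, 5, -5): (-9, 6, 5/2) → (-3, 11, -5/2)
T6 translate by (1, 1, -3): (-3, 11, -5/2) → (-2, 12, -11/2)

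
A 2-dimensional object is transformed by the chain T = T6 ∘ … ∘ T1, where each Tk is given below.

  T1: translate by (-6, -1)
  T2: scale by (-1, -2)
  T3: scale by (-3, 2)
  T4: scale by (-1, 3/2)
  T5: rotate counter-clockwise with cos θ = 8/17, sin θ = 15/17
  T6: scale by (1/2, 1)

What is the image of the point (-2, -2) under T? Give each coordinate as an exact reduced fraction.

T1 translate by (-6, -1): (-2, -2) → (-8, -3)
T2 scale by (-1, -2): (-8, -3) → (8, 6)
T3 scale by (-3, 2): (8, 6) → (-24, 12)
T4 scale by (-1, 3/2): (-24, 12) → (24, 18)
T5 rotate counter-clockwise with cos θ = 8/17, sin θ = 15/17: (24, 18) → (-78/17, 504/17)
T6 scale by (1/2, 1): (-78/17, 504/17) → (-39/17, 504/17)

T(p) = (-39/17, 504/17)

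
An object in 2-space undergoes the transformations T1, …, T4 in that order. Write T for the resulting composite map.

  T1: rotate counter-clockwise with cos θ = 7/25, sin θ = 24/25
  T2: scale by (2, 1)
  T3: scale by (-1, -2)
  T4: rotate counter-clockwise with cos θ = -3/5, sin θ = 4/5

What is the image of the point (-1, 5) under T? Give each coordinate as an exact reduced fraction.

T1 rotate counter-clockwise with cos θ = 7/25, sin θ = 24/25: (-1, 5) → (-127/25, 11/25)
T2 scale by (2, 1): (-127/25, 11/25) → (-254/25, 11/25)
T3 scale by (-1, -2): (-254/25, 11/25) → (254/25, -22/25)
T4 rotate counter-clockwise with cos θ = -3/5, sin θ = 4/5: (254/25, -22/25) → (-674/125, 1082/125)

T(p) = (-674/125, 1082/125)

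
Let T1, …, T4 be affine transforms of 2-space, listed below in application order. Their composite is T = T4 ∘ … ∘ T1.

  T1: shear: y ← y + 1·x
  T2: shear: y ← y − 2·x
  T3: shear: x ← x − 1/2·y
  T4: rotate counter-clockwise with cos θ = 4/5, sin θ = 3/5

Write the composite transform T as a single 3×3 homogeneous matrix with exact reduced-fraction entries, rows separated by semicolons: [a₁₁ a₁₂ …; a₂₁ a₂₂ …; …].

T1 = [1 0 0; 1 1 0; 0 0 1]
T2·T1 = [1 0 0; -1 1 0; 0 0 1]
T3·…·T1 = [3/2 -1/2 0; -1 1 0; 0 0 1]
T4·…·T1 = [9/5 -1 0; 1/10 1/2 0; 0 0 1]

T = [9/5 -1 0; 1/10 1/2 0; 0 0 1]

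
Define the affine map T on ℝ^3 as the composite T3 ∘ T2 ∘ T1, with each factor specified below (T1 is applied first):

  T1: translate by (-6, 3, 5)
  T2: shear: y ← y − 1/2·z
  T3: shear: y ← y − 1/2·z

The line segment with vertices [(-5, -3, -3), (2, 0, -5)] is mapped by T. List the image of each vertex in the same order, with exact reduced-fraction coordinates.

T1 translate by (-6, 3, 5): (-5, -3, -3) → (-11, 0, 2); (2, 0, -5) → (-4, 3, 0)
T2 shear: y ← y − 1/2·z: (-11, 0, 2) → (-11, -1, 2); (-4, 3, 0) → (-4, 3, 0)
T3 shear: y ← y − 1/2·z: (-11, -1, 2) → (-11, -2, 2); (-4, 3, 0) → (-4, 3, 0)

image vertices: (-11, -2, 2), (-4, 3, 0)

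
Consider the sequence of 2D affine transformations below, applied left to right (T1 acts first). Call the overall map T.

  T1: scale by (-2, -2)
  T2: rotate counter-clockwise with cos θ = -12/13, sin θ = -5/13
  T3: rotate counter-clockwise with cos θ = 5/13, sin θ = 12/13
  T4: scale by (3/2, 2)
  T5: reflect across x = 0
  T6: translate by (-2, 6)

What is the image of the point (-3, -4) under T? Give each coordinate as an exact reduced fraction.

T1 scale by (-2, -2): (-3, -4) → (6, 8)
T2 rotate counter-clockwise with cos θ = -12/13, sin θ = -5/13: (6, 8) → (-32/13, -126/13)
T3 rotate counter-clockwise with cos θ = 5/13, sin θ = 12/13: (-32/13, -126/13) → (8, -6)
T4 scale by (3/2, 2): (8, -6) → (12, -12)
T5 reflect across x = 0: (12, -12) → (-12, -12)
T6 translate by (-2, 6): (-12, -12) → (-14, -6)

T(p) = (-14, -6)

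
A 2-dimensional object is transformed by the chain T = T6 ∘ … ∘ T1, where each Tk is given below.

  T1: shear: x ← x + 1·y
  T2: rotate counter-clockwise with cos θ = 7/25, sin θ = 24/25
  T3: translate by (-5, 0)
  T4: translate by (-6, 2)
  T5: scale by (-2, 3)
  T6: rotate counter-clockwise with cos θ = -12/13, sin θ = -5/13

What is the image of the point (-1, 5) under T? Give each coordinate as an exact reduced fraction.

T1 shear: x ← x + 1·y: (-1, 5) → (4, 5)
T2 rotate counter-clockwise with cos θ = 7/25, sin θ = 24/25: (4, 5) → (-92/25, 131/25)
T3 translate by (-5, 0): (-92/25, 131/25) → (-217/25, 131/25)
T4 translate by (-6, 2): (-217/25, 131/25) → (-367/25, 181/25)
T5 scale by (-2, 3): (-367/25, 181/25) → (734/25, 543/25)
T6 rotate counter-clockwise with cos θ = -12/13, sin θ = -5/13: (734/25, 543/25) → (-6093/325, -10186/325)

T(p) = (-6093/325, -10186/325)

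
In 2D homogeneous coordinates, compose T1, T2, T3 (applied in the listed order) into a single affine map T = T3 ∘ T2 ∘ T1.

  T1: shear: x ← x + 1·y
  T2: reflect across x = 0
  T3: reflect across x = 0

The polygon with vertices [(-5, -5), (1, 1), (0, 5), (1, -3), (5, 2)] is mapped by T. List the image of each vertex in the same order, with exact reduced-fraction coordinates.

image vertices: (-10, -5), (2, 1), (5, 5), (-2, -3), (7, 2)

T1 shear: x ← x + 1·y: (-5, -5) → (-10, -5); (1, 1) → (2, 1); (0, 5) → (5, 5); (1, -3) → (-2, -3); (5, 2) → (7, 2)
T2 reflect across x = 0: (-10, -5) → (10, -5); (2, 1) → (-2, 1); (5, 5) → (-5, 5); (-2, -3) → (2, -3); (7, 2) → (-7, 2)
T3 reflect across x = 0: (10, -5) → (-10, -5); (-2, 1) → (2, 1); (-5, 5) → (5, 5); (2, -3) → (-2, -3); (-7, 2) → (7, 2)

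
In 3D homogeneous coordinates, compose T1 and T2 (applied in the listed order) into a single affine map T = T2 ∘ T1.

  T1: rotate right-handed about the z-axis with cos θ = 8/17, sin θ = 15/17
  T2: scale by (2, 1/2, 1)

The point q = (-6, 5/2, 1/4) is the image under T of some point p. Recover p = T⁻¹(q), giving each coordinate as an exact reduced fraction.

T1 = [8/17 -15/17 0 0; 15/17 8/17 0 0; 0 0 1 0; 0 0 0 1]
T2·T1 = [16/17 -30/17 0 0; 15/34 4/17 0 0; 0 0 1 0; 0 0 0 1]
det M = 1; M⁻¹ = [4/17 30/17 0 0; -15/34 16/17 0 0; 0 0 1 0; 0 0 0 1]
M⁻¹ · (-6, 5/2, 1/4)ᵀ = (3, 5, 1/4)ᵀ

p = (3, 5, 1/4)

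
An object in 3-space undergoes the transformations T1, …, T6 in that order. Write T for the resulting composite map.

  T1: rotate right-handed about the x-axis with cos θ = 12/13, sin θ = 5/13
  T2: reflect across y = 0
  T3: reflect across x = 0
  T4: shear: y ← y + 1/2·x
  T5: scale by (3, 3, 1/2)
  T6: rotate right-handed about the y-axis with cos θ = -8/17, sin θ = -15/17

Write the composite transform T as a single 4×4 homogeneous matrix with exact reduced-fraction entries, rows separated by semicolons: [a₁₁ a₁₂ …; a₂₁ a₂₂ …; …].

T1 = [1 0 0 0; 0 12/13 -5/13 0; 0 5/13 12/13 0; 0 0 0 1]
T2·T1 = [1 0 0 0; 0 -12/13 5/13 0; 0 5/13 12/13 0; 0 0 0 1]
T3·…·T1 = [-1 0 0 0; 0 -12/13 5/13 0; 0 5/13 12/13 0; 0 0 0 1]
T4·…·T1 = [-1 0 0 0; -1/2 -12/13 5/13 0; 0 5/13 12/13 0; 0 0 0 1]
T5·…·T1 = [-3 0 0 0; -3/2 -36/13 15/13 0; 0 5/26 6/13 0; 0 0 0 1]
T6·…·T1 = [24/17 -75/442 -90/221 0; -3/2 -36/13 15/13 0; -45/17 -20/221 -48/221 0; 0 0 0 1]

T = [24/17 -75/442 -90/221 0; -3/2 -36/13 15/13 0; -45/17 -20/221 -48/221 0; 0 0 0 1]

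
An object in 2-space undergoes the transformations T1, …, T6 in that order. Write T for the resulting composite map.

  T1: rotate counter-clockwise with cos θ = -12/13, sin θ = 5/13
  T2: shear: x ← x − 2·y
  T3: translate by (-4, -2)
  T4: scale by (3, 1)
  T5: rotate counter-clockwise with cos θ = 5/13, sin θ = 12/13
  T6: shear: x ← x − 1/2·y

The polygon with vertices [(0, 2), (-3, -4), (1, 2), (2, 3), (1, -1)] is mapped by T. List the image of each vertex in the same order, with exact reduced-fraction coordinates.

T1 rotate counter-clockwise with cos θ = -12/13, sin θ = 5/13: (0, 2) → (-10/13, -24/13); (-3, -4) → (56/13, 33/13); (1, 2) → (-22/13, -19/13); (2, 3) → (-3, -2); (1, -1) → (-7/13, 17/13)
T2 shear: x ← x − 2·y: (-10/13, -24/13) → (38/13, -24/13); (56/13, 33/13) → (-10/13, 33/13); (-22/13, -19/13) → (16/13, -19/13); (-3, -2) → (1, -2); (-7/13, 17/13) → (-41/13, 17/13)
T3 translate by (-4, -2): (38/13, -24/13) → (-14/13, -50/13); (-10/13, 33/13) → (-62/13, 7/13); (16/13, -19/13) → (-36/13, -45/13); (1, -2) → (-3, -4); (-41/13, 17/13) → (-93/13, -9/13)
T4 scale by (3, 1): (-14/13, -50/13) → (-42/13, -50/13); (-62/13, 7/13) → (-186/13, 7/13); (-36/13, -45/13) → (-108/13, -45/13); (-3, -4) → (-9, -4); (-93/13, -9/13) → (-279/13, -9/13)
T5 rotate counter-clockwise with cos θ = 5/13, sin θ = 12/13: (-42/13, -50/13) → (30/13, -58/13); (-186/13, 7/13) → (-6, -13); (-108/13, -45/13) → (0, -9); (-9, -4) → (3/13, -128/13); (-279/13, -9/13) → (-99/13, -261/13)
T6 shear: x ← x − 1/2·y: (30/13, -58/13) → (59/13, -58/13); (-6, -13) → (1/2, -13); (0, -9) → (9/2, -9); (3/13, -128/13) → (67/13, -128/13); (-99/13, -261/13) → (63/26, -261/13)

image vertices: (59/13, -58/13), (1/2, -13), (9/2, -9), (67/13, -128/13), (63/26, -261/13)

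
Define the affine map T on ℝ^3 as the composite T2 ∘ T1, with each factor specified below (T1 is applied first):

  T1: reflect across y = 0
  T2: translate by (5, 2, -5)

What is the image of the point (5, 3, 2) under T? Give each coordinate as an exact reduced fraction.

T1 reflect across y = 0: (5, 3, 2) → (5, -3, 2)
T2 translate by (5, 2, -5): (5, -3, 2) → (10, -1, -3)

T(p) = (10, -1, -3)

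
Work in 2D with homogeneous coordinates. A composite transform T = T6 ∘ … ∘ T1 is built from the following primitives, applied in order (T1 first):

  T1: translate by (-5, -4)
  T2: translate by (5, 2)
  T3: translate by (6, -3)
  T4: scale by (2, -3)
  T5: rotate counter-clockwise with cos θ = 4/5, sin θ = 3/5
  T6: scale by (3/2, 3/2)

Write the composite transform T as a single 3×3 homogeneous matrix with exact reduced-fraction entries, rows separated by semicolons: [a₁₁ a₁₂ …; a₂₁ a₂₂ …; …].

T1 = [1 0 -5; 0 1 -4; 0 0 1]
T2·T1 = [1 0 0; 0 1 -2; 0 0 1]
T3·…·T1 = [1 0 6; 0 1 -5; 0 0 1]
T4·…·T1 = [2 0 12; 0 -3 15; 0 0 1]
T5·…·T1 = [8/5 9/5 3/5; 6/5 -12/5 96/5; 0 0 1]
T6·…·T1 = [12/5 27/10 9/10; 9/5 -18/5 144/5; 0 0 1]

T = [12/5 27/10 9/10; 9/5 -18/5 144/5; 0 0 1]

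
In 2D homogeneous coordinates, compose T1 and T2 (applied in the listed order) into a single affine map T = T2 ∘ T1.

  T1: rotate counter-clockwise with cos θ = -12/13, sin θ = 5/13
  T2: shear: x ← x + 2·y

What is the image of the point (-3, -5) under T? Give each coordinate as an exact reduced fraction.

T(p) = (151/13, 45/13)

T1 rotate counter-clockwise with cos θ = -12/13, sin θ = 5/13: (-3, -5) → (61/13, 45/13)
T2 shear: x ← x + 2·y: (61/13, 45/13) → (151/13, 45/13)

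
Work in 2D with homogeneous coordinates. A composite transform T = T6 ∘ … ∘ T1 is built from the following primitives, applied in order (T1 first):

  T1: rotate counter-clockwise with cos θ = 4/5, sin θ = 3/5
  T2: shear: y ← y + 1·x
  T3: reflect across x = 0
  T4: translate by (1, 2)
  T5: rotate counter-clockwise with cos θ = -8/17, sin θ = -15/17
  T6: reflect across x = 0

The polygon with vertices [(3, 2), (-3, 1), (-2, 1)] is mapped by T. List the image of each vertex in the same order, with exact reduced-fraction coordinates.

T1 rotate counter-clockwise with cos θ = 4/5, sin θ = 3/5: (3, 2) → (6/5, 17/5); (-3, 1) → (-3, -1); (-2, 1) → (-11/5, -2/5)
T2 shear: y ← y + 1·x: (6/5, 17/5) → (6/5, 23/5); (-3, -1) → (-3, -4); (-11/5, -2/5) → (-11/5, -13/5)
T3 reflect across x = 0: (6/5, 23/5) → (-6/5, 23/5); (-3, -4) → (3, -4); (-11/5, -13/5) → (11/5, -13/5)
T4 translate by (1, 2): (-6/5, 23/5) → (-1/5, 33/5); (3, -4) → (4, -2); (11/5, -13/5) → (16/5, -3/5)
T5 rotate counter-clockwise with cos θ = -8/17, sin θ = -15/17: (-1/5, 33/5) → (503/85, -249/85); (4, -2) → (-62/17, -44/17); (16/5, -3/5) → (-173/85, -216/85)
T6 reflect across x = 0: (503/85, -249/85) → (-503/85, -249/85); (-62/17, -44/17) → (62/17, -44/17); (-173/85, -216/85) → (173/85, -216/85)

image vertices: (-503/85, -249/85), (62/17, -44/17), (173/85, -216/85)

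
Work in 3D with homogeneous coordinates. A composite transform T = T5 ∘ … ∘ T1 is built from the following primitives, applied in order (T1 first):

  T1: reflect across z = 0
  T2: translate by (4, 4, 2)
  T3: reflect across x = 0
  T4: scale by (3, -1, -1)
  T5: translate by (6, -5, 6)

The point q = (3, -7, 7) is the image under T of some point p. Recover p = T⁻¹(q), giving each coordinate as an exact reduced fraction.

T1 = [1 0 0 0; 0 1 0 0; 0 0 -1 0; 0 0 0 1]
T2·T1 = [1 0 0 4; 0 1 0 4; 0 0 -1 2; 0 0 0 1]
T3·…·T1 = [-1 0 0 -4; 0 1 0 4; 0 0 -1 2; 0 0 0 1]
T4·…·T1 = [-3 0 0 -12; 0 -1 0 -4; 0 0 1 -2; 0 0 0 1]
T5·…·T1 = [-3 0 0 -6; 0 -1 0 -9; 0 0 1 4; 0 0 0 1]
det M = 3; M⁻¹ = [-1/3 0 0 -2; 0 -1 0 -9; 0 0 1 -4; 0 0 0 1]
M⁻¹ · (3, -7, 7)ᵀ = (-3, -2, 3)ᵀ

p = (-3, -2, 3)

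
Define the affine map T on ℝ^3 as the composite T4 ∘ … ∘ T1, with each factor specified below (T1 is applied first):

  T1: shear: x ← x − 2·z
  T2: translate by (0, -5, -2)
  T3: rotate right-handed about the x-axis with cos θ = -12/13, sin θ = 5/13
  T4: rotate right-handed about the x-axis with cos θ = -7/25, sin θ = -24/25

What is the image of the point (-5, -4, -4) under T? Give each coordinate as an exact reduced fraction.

T1 shear: x ← x − 2·z: (-5, -4, -4) → (3, -4, -4)
T2 translate by (0, -5, -2): (3, -4, -4) → (3, -9, -6)
T3 rotate right-handed about the x-axis with cos θ = -12/13, sin θ = 5/13: (3, -9, -6) → (3, 138/13, 27/13)
T4 rotate right-handed about the x-axis with cos θ = -7/25, sin θ = -24/25: (3, 138/13, 27/13) → (3, -318/325, -3501/325)

T(p) = (3, -318/325, -3501/325)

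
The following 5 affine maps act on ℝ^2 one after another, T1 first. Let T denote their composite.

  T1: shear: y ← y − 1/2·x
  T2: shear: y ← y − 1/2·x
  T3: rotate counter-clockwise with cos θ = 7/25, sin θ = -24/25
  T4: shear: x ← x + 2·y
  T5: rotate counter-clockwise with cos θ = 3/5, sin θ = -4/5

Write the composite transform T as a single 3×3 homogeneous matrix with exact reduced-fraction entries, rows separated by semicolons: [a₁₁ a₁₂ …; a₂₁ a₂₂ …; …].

T1 = [1 0 0; -1/2 1 0; 0 0 1]
T2·T1 = [1 0 0; -1 1 0; 0 0 1]
T3·…·T1 = [-17/25 24/25 0; -31/25 7/25 0; 0 0 1]
T4·…·T1 = [-79/25 38/25 0; -31/25 7/25 0; 0 0 1]
T5·…·T1 = [-361/125 142/125 0; 223/125 -131/125 0; 0 0 1]

T = [-361/125 142/125 0; 223/125 -131/125 0; 0 0 1]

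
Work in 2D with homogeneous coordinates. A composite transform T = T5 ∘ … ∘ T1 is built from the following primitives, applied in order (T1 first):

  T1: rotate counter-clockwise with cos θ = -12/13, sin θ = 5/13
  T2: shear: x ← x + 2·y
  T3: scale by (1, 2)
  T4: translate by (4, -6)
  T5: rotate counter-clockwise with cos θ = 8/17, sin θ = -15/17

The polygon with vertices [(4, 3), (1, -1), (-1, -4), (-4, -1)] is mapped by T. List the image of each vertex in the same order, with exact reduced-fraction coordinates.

image vertices: (-1994/221, -235/221), (-28/221, -1537/221), (1480/221, -2486/221), (-698/221, -2087/221)

T1 rotate counter-clockwise with cos θ = -12/13, sin θ = 5/13: (4, 3) → (-63/13, -16/13); (1, -1) → (-7/13, 17/13); (-1, -4) → (32/13, 43/13); (-4, -1) → (53/13, -8/13)
T2 shear: x ← x + 2·y: (-63/13, -16/13) → (-95/13, -16/13); (-7/13, 17/13) → (27/13, 17/13); (32/13, 43/13) → (118/13, 43/13); (53/13, -8/13) → (37/13, -8/13)
T3 scale by (1, 2): (-95/13, -16/13) → (-95/13, -32/13); (27/13, 17/13) → (27/13, 34/13); (118/13, 43/13) → (118/13, 86/13); (37/13, -8/13) → (37/13, -16/13)
T4 translate by (4, -6): (-95/13, -32/13) → (-43/13, -110/13); (27/13, 34/13) → (79/13, -44/13); (118/13, 86/13) → (170/13, 8/13); (37/13, -16/13) → (89/13, -94/13)
T5 rotate counter-clockwise with cos θ = 8/17, sin θ = -15/17: (-43/13, -110/13) → (-1994/221, -235/221); (79/13, -44/13) → (-28/221, -1537/221); (170/13, 8/13) → (1480/221, -2486/221); (89/13, -94/13) → (-698/221, -2087/221)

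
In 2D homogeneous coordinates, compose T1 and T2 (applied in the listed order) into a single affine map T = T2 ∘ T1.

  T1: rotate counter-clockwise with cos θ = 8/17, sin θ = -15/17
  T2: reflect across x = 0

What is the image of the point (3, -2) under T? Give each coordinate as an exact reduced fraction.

T1 rotate counter-clockwise with cos θ = 8/17, sin θ = -15/17: (3, -2) → (-6/17, -61/17)
T2 reflect across x = 0: (-6/17, -61/17) → (6/17, -61/17)

T(p) = (6/17, -61/17)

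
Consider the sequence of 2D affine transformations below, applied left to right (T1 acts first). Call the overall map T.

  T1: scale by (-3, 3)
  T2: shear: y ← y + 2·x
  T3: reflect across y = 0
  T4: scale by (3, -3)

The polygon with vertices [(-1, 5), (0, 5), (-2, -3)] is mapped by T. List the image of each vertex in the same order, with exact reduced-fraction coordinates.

T1 scale by (-3, 3): (-1, 5) → (3, 15); (0, 5) → (0, 15); (-2, -3) → (6, -9)
T2 shear: y ← y + 2·x: (3, 15) → (3, 21); (0, 15) → (0, 15); (6, -9) → (6, 3)
T3 reflect across y = 0: (3, 21) → (3, -21); (0, 15) → (0, -15); (6, 3) → (6, -3)
T4 scale by (3, -3): (3, -21) → (9, 63); (0, -15) → (0, 45); (6, -3) → (18, 9)

image vertices: (9, 63), (0, 45), (18, 9)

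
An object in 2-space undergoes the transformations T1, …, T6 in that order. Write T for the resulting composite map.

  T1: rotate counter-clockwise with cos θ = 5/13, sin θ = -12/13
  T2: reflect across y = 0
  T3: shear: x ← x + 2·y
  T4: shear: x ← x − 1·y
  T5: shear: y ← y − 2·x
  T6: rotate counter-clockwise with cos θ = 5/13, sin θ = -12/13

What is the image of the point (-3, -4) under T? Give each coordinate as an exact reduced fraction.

T1 rotate counter-clockwise with cos θ = 5/13, sin θ = -12/13: (-3, -4) → (-63/13, 16/13)
T2 reflect across y = 0: (-63/13, 16/13) → (-63/13, -16/13)
T3 shear: x ← x + 2·y: (-63/13, -16/13) → (-95/13, -16/13)
T4 shear: x ← x − 1·y: (-95/13, -16/13) → (-79/13, -16/13)
T5 shear: y ← y − 2·x: (-79/13, -16/13) → (-79/13, 142/13)
T6 rotate counter-clockwise with cos θ = 5/13, sin θ = -12/13: (-79/13, 142/13) → (1309/169, 1658/169)

T(p) = (1309/169, 1658/169)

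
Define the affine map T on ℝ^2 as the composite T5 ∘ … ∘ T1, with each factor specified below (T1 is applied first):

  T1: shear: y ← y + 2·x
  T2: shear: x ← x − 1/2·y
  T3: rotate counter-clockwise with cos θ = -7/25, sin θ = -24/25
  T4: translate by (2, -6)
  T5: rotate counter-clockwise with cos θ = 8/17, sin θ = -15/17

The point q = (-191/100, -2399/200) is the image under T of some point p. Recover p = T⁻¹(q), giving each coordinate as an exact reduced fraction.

p = (3, 7/4)

T1 = [1 0 0; 2 1 0; 0 0 1]
T2·T1 = [0 -1/2 0; 2 1 0; 0 0 1]
T3·…·T1 = [48/25 11/10 0; -14/25 1/5 0; 0 0 1]
T4·…·T1 = [48/25 11/10 2; -14/25 1/5 -6; 0 0 1]
T5·…·T1 = [174/425 59/85 -74/17; -832/425 -149/170 -78/17; 0 0 1]
det M = 1; M⁻¹ = [-149/170 -59/85 -7; 832/425 174/425 52/5; 0 0 1]
M⁻¹ · (-191/100, -2399/200)ᵀ = (3, 7/4)ᵀ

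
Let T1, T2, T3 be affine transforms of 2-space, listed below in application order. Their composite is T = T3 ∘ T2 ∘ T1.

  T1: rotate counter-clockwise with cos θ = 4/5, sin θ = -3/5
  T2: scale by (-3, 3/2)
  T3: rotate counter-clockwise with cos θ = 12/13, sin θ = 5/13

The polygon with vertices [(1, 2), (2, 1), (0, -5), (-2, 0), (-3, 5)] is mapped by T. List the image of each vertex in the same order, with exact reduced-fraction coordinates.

T1 rotate counter-clockwise with cos θ = 4/5, sin θ = -3/5: (1, 2) → (2, 1); (2, 1) → (11/5, -2/5); (0, -5) → (-3, -4); (-2, 0) → (-8/5, 6/5); (-3, 5) → (3/5, 29/5)
T2 scale by (-3, 3/2): (2, 1) → (-6, 3/2); (11/5, -2/5) → (-33/5, -3/5); (-3, -4) → (9, -6); (-8/5, 6/5) → (24/5, 9/5); (3/5, 29/5) → (-9/5, 87/10)
T3 rotate counter-clockwise with cos θ = 12/13, sin θ = 5/13: (-6, 3/2) → (-159/26, -12/13); (-33/5, -3/5) → (-381/65, -201/65); (9, -6) → (138/13, -27/13); (24/5, 9/5) → (243/65, 228/65); (-9/5, 87/10) → (-651/130, 477/65)

image vertices: (-159/26, -12/13), (-381/65, -201/65), (138/13, -27/13), (243/65, 228/65), (-651/130, 477/65)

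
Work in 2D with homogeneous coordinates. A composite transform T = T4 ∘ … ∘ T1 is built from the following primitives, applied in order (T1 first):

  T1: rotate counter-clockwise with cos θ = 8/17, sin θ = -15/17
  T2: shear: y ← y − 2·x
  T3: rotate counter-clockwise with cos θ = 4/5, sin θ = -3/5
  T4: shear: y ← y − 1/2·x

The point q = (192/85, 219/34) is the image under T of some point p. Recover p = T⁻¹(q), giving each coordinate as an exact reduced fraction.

p = (-3, -3/2)

T1 = [8/17 15/17 0; -15/17 8/17 0; 0 0 1]
T2·T1 = [8/17 15/17 0; -31/17 -22/17 0; 0 0 1]
T3·…·T1 = [-61/85 -6/85 0; -148/85 -133/85 0; 0 0 1]
T4·…·T1 = [-61/85 -6/85 0; -47/34 -26/17 0; 0 0 1]
det M = 1; M⁻¹ = [-26/17 6/85 0; 47/34 -61/85 0; 0 0 1]
M⁻¹ · (192/85, 219/34)ᵀ = (-3, -3/2)ᵀ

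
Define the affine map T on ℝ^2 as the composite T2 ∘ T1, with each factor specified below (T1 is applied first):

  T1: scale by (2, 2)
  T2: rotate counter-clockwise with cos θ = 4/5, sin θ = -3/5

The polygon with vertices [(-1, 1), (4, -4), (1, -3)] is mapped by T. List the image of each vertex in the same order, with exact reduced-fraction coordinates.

image vertices: (-2/5, 14/5), (8/5, -56/5), (-2, -6)

T1 scale by (2, 2): (-1, 1) → (-2, 2); (4, -4) → (8, -8); (1, -3) → (2, -6)
T2 rotate counter-clockwise with cos θ = 4/5, sin θ = -3/5: (-2, 2) → (-2/5, 14/5); (8, -8) → (8/5, -56/5); (2, -6) → (-2, -6)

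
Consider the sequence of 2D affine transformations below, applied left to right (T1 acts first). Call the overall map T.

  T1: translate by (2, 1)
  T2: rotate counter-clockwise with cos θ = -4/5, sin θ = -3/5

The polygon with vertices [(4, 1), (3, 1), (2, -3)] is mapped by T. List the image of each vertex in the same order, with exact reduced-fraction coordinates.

T1 translate by (2, 1): (4, 1) → (6, 2); (3, 1) → (5, 2); (2, -3) → (4, -2)
T2 rotate counter-clockwise with cos θ = -4/5, sin θ = -3/5: (6, 2) → (-18/5, -26/5); (5, 2) → (-14/5, -23/5); (4, -2) → (-22/5, -4/5)

image vertices: (-18/5, -26/5), (-14/5, -23/5), (-22/5, -4/5)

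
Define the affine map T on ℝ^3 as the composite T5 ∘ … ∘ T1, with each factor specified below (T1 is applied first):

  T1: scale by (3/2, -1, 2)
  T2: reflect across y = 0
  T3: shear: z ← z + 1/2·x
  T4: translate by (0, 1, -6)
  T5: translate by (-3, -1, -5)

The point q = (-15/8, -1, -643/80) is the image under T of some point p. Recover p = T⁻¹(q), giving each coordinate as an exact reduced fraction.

p = (3/4, -1, 6/5)

T1 = [3/2 0 0 0; 0 -1 0 0; 0 0 2 0; 0 0 0 1]
T2·T1 = [3/2 0 0 0; 0 1 0 0; 0 0 2 0; 0 0 0 1]
T3·…·T1 = [3/2 0 0 0; 0 1 0 0; 3/4 0 2 0; 0 0 0 1]
T4·…·T1 = [3/2 0 0 0; 0 1 0 1; 3/4 0 2 -6; 0 0 0 1]
T5·…·T1 = [3/2 0 0 -3; 0 1 0 0; 3/4 0 2 -11; 0 0 0 1]
det M = 3; M⁻¹ = [2/3 0 0 2; 0 1 0 0; -1/4 0 1/2 19/4; 0 0 0 1]
M⁻¹ · (-15/8, -1, -643/80)ᵀ = (3/4, -1, 6/5)ᵀ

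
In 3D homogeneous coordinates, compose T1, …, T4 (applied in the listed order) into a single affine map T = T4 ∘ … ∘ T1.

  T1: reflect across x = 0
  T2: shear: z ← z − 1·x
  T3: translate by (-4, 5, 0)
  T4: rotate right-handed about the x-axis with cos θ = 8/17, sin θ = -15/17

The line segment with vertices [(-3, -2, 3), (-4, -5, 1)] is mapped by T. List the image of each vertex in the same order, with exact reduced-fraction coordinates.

image vertices: (-1, 24/17, -45/17), (0, -45/17, -24/17)

T1 reflect across x = 0: (-3, -2, 3) → (3, -2, 3); (-4, -5, 1) → (4, -5, 1)
T2 shear: z ← z − 1·x: (3, -2, 3) → (3, -2, 0); (4, -5, 1) → (4, -5, -3)
T3 translate by (-4, 5, 0): (3, -2, 0) → (-1, 3, 0); (4, -5, -3) → (0, 0, -3)
T4 rotate right-handed about the x-axis with cos θ = 8/17, sin θ = -15/17: (-1, 3, 0) → (-1, 24/17, -45/17); (0, 0, -3) → (0, -45/17, -24/17)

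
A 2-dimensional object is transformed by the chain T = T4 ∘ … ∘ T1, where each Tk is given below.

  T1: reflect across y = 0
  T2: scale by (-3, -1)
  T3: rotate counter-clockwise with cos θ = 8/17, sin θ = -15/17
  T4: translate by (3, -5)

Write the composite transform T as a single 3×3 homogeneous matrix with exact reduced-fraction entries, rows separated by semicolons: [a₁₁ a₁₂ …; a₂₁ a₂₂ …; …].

T = [-24/17 15/17 3; 45/17 8/17 -5; 0 0 1]

T1 = [1 0 0; 0 -1 0; 0 0 1]
T2·T1 = [-3 0 0; 0 1 0; 0 0 1]
T3·…·T1 = [-24/17 15/17 0; 45/17 8/17 0; 0 0 1]
T4·…·T1 = [-24/17 15/17 3; 45/17 8/17 -5; 0 0 1]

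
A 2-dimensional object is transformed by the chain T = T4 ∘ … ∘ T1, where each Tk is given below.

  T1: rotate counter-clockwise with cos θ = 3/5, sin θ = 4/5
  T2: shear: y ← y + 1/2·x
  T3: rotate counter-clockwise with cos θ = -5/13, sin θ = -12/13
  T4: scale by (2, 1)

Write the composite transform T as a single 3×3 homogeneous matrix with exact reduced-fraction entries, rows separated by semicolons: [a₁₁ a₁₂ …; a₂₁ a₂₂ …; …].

T1 = [3/5 -4/5 0; 4/5 3/5 0; 0 0 1]
T2·T1 = [3/5 -4/5 0; 11/10 1/5 0; 0 0 1]
T3·…·T1 = [51/65 32/65 0; -127/130 43/65 0; 0 0 1]
T4·…·T1 = [102/65 64/65 0; -127/130 43/65 0; 0 0 1]

T = [102/65 64/65 0; -127/130 43/65 0; 0 0 1]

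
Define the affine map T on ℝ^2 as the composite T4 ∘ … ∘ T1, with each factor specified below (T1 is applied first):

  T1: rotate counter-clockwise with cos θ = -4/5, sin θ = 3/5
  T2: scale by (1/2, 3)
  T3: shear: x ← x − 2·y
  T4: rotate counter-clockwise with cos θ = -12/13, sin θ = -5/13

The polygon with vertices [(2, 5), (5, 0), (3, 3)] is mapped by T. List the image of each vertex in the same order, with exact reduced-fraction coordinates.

T1 rotate counter-clockwise with cos θ = -4/5, sin θ = 3/5: (2, 5) → (-23/5, -14/5); (5, 0) → (-4, 3); (3, 3) → (-21/5, -3/5)
T2 scale by (1/2, 3): (-23/5, -14/5) → (-23/10, -42/5); (-4, 3) → (-2, 9); (-21/5, -3/5) → (-21/10, -9/5)
T3 shear: x ← x − 2·y: (-23/10, -42/5) → (29/2, -42/5); (-2, 9) → (-20, 9); (-21/10, -9/5) → (3/2, -9/5)
T4 rotate counter-clockwise with cos θ = -12/13, sin θ = -5/13: (29/2, -42/5) → (-216/13, 283/130); (-20, 9) → (285/13, -8/13); (3/2, -9/5) → (-27/13, 141/130)

image vertices: (-216/13, 283/130), (285/13, -8/13), (-27/13, 141/130)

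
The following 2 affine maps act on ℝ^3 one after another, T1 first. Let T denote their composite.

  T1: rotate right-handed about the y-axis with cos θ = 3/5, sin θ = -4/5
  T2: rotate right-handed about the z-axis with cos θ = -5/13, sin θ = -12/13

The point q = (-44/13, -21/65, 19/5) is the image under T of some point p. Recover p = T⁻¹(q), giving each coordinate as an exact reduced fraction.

T1 = [3/5 0 -4/5 0; 0 1 0 0; 4/5 0 3/5 0; 0 0 0 1]
T2·T1 = [-3/13 12/13 4/13 0; -36/65 -5/13 48/65 0; 4/5 0 3/5 0; 0 0 0 1]
det M = 1; M⁻¹ = [-3/13 -36/65 4/5 0; 12/13 -5/13 0 0; 4/13 48/65 3/5 0; 0 0 0 1]
M⁻¹ · (-44/13, -21/65, 19/5)ᵀ = (4, -3, 1)ᵀ

p = (4, -3, 1)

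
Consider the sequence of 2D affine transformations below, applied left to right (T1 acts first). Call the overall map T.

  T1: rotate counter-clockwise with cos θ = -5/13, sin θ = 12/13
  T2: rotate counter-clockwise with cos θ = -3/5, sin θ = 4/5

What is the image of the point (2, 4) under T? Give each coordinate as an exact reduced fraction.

T(p) = (158/65, -244/65)

T1 rotate counter-clockwise with cos θ = -5/13, sin θ = 12/13: (2, 4) → (-58/13, 4/13)
T2 rotate counter-clockwise with cos θ = -3/5, sin θ = 4/5: (-58/13, 4/13) → (158/65, -244/65)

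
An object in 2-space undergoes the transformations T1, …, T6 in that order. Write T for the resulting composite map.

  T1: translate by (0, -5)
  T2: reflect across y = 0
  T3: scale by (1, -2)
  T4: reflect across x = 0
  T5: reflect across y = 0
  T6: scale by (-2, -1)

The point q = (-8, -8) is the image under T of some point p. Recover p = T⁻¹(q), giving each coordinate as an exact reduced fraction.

p = (-4, 1)

T1 = [1 0 0; 0 1 -5; 0 0 1]
T2·T1 = [1 0 0; 0 -1 5; 0 0 1]
T3·…·T1 = [1 0 0; 0 2 -10; 0 0 1]
T4·…·T1 = [-1 0 0; 0 2 -10; 0 0 1]
T5·…·T1 = [-1 0 0; 0 -2 10; 0 0 1]
T6·…·T1 = [2 0 0; 0 2 -10; 0 0 1]
det M = 4; M⁻¹ = [1/2 0 0; 0 1/2 5; 0 0 1]
M⁻¹ · (-8, -8)ᵀ = (-4, 1)ᵀ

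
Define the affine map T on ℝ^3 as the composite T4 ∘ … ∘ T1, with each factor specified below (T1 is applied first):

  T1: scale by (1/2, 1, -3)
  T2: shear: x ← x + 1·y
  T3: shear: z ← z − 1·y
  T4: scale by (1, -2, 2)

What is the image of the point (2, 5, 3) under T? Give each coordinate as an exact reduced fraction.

T(p) = (6, -10, -28)

T1 scale by (1/2, 1, -3): (2, 5, 3) → (1, 5, -9)
T2 shear: x ← x + 1·y: (1, 5, -9) → (6, 5, -9)
T3 shear: z ← z − 1·y: (6, 5, -9) → (6, 5, -14)
T4 scale by (1, -2, 2): (6, 5, -14) → (6, -10, -28)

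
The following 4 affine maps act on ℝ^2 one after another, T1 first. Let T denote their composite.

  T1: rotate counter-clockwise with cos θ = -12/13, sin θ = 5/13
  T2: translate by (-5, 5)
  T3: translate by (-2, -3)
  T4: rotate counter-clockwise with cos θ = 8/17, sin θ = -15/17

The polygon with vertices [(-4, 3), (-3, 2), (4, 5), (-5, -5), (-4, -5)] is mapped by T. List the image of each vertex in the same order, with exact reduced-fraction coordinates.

image vertices: (-914/221, 630/221), (-55/17, 67/17), (-1522/221, 2348/221), (51/13, 34/13), (846/221, 798/221)

T1 rotate counter-clockwise with cos θ = -12/13, sin θ = 5/13: (-4, 3) → (33/13, -56/13); (-3, 2) → (2, -3); (4, 5) → (-73/13, -40/13); (-5, -5) → (85/13, 35/13); (-4, -5) → (73/13, 40/13)
T2 translate by (-5, 5): (33/13, -56/13) → (-32/13, 9/13); (2, -3) → (-3, 2); (-73/13, -40/13) → (-138/13, 25/13); (85/13, 35/13) → (20/13, 100/13); (73/13, 40/13) → (8/13, 105/13)
T3 translate by (-2, -3): (-32/13, 9/13) → (-58/13, -30/13); (-3, 2) → (-5, -1); (-138/13, 25/13) → (-164/13, -14/13); (20/13, 100/13) → (-6/13, 61/13); (8/13, 105/13) → (-18/13, 66/13)
T4 rotate counter-clockwise with cos θ = 8/17, sin θ = -15/17: (-58/13, -30/13) → (-914/221, 630/221); (-5, -1) → (-55/17, 67/17); (-164/13, -14/13) → (-1522/221, 2348/221); (-6/13, 61/13) → (51/13, 34/13); (-18/13, 66/13) → (846/221, 798/221)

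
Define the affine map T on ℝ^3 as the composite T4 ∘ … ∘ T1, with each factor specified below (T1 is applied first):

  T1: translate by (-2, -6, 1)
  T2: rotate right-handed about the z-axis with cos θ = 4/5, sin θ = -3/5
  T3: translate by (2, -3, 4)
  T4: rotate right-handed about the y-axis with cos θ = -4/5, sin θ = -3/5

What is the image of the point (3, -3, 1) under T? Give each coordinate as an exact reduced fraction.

T1 translate by (-2, -6, 1): (3, -3, 1) → (1, -9, 2)
T2 rotate right-handed about the z-axis with cos θ = 4/5, sin θ = -3/5: (1, -9, 2) → (-23/5, -39/5, 2)
T3 translate by (2, -3, 4): (-23/5, -39/5, 2) → (-13/5, -54/5, 6)
T4 rotate right-handed about the y-axis with cos θ = -4/5, sin θ = -3/5: (-13/5, -54/5, 6) → (-38/25, -54/5, -159/25)

T(p) = (-38/25, -54/5, -159/25)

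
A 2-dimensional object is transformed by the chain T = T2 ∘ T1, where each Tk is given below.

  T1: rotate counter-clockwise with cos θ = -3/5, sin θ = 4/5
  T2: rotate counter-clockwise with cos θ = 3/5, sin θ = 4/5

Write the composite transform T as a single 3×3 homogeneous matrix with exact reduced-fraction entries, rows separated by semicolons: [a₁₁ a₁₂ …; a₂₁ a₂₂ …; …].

T = [-1 0 0; 0 -1 0; 0 0 1]

T1 = [-3/5 -4/5 0; 4/5 -3/5 0; 0 0 1]
T2·T1 = [-1 0 0; 0 -1 0; 0 0 1]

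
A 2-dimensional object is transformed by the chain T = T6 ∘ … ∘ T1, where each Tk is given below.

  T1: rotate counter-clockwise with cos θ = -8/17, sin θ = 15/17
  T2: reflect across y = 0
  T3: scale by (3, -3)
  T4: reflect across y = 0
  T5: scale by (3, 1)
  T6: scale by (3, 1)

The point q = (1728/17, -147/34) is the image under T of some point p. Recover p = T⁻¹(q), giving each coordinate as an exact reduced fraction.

p = (-1/2, -4)

T1 = [-8/17 -15/17 0; 15/17 -8/17 0; 0 0 1]
T2·T1 = [-8/17 -15/17 0; -15/17 8/17 0; 0 0 1]
T3·…·T1 = [-24/17 -45/17 0; 45/17 -24/17 0; 0 0 1]
T4·…·T1 = [-24/17 -45/17 0; -45/17 24/17 0; 0 0 1]
T5·…·T1 = [-72/17 -135/17 0; -45/17 24/17 0; 0 0 1]
T6·…·T1 = [-216/17 -405/17 0; -45/17 24/17 0; 0 0 1]
det M = -81; M⁻¹ = [-8/459 -5/17 0; -5/153 8/51 0; 0 0 1]
M⁻¹ · (1728/17, -147/34)ᵀ = (-1/2, -4)ᵀ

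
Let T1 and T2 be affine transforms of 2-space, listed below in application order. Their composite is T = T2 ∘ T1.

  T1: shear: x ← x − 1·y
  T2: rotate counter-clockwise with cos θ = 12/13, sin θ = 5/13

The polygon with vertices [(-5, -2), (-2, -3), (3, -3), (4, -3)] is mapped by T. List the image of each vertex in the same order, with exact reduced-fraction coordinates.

T1 shear: x ← x − 1·y: (-5, -2) → (-3, -2); (-2, -3) → (1, -3); (3, -3) → (6, -3); (4, -3) → (7, -3)
T2 rotate counter-clockwise with cos θ = 12/13, sin θ = 5/13: (-3, -2) → (-2, -3); (1, -3) → (27/13, -31/13); (6, -3) → (87/13, -6/13); (7, -3) → (99/13, -1/13)

image vertices: (-2, -3), (27/13, -31/13), (87/13, -6/13), (99/13, -1/13)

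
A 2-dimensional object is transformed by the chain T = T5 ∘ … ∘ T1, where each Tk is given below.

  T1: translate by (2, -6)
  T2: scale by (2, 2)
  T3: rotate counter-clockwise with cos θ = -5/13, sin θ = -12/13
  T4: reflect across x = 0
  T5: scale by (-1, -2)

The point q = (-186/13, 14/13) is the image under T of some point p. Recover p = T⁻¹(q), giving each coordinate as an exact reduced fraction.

p = (1, -1/2)

T1 = [1 0 2; 0 1 -6; 0 0 1]
T2·T1 = [2 0 4; 0 2 -12; 0 0 1]
T3·…·T1 = [-10/13 24/13 -164/13; -24/13 -10/13 12/13; 0 0 1]
T4·…·T1 = [10/13 -24/13 164/13; -24/13 -10/13 12/13; 0 0 1]
T5·…·T1 = [-10/13 24/13 -164/13; 48/13 20/13 -24/13; 0 0 1]
det M = -8; M⁻¹ = [-5/26 3/13 -2; 6/13 5/52 6; 0 0 1]
M⁻¹ · (-186/13, 14/13)ᵀ = (1, -1/2)ᵀ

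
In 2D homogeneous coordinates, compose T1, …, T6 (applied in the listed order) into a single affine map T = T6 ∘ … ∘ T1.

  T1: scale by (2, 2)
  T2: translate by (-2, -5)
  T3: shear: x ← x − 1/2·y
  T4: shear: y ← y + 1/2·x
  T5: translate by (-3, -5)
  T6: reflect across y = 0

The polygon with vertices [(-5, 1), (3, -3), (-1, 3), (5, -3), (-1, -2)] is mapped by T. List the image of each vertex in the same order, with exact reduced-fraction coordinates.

image vertices: (-27/2, 53/4), (13/2, 45/4), (-15/2, 25/4), (21/2, 37/4), (-5/2, 55/4)

T1 scale by (2, 2): (-5, 1) → (-10, 2); (3, -3) → (6, -6); (-1, 3) → (-2, 6); (5, -3) → (10, -6); (-1, -2) → (-2, -4)
T2 translate by (-2, -5): (-10, 2) → (-12, -3); (6, -6) → (4, -11); (-2, 6) → (-4, 1); (10, -6) → (8, -11); (-2, -4) → (-4, -9)
T3 shear: x ← x − 1/2·y: (-12, -3) → (-21/2, -3); (4, -11) → (19/2, -11); (-4, 1) → (-9/2, 1); (8, -11) → (27/2, -11); (-4, -9) → (1/2, -9)
T4 shear: y ← y + 1/2·x: (-21/2, -3) → (-21/2, -33/4); (19/2, -11) → (19/2, -25/4); (-9/2, 1) → (-9/2, -5/4); (27/2, -11) → (27/2, -17/4); (1/2, -9) → (1/2, -35/4)
T5 translate by (-3, -5): (-21/2, -33/4) → (-27/2, -53/4); (19/2, -25/4) → (13/2, -45/4); (-9/2, -5/4) → (-15/2, -25/4); (27/2, -17/4) → (21/2, -37/4); (1/2, -35/4) → (-5/2, -55/4)
T6 reflect across y = 0: (-27/2, -53/4) → (-27/2, 53/4); (13/2, -45/4) → (13/2, 45/4); (-15/2, -25/4) → (-15/2, 25/4); (21/2, -37/4) → (21/2, 37/4); (-5/2, -55/4) → (-5/2, 55/4)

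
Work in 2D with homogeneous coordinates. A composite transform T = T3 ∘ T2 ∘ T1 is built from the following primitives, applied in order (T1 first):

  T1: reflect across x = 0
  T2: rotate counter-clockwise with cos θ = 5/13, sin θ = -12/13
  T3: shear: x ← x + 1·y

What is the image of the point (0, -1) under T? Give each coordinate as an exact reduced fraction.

T1 reflect across x = 0: (0, -1) → (0, -1)
T2 rotate counter-clockwise with cos θ = 5/13, sin θ = -12/13: (0, -1) → (-12/13, -5/13)
T3 shear: x ← x + 1·y: (-12/13, -5/13) → (-17/13, -5/13)

T(p) = (-17/13, -5/13)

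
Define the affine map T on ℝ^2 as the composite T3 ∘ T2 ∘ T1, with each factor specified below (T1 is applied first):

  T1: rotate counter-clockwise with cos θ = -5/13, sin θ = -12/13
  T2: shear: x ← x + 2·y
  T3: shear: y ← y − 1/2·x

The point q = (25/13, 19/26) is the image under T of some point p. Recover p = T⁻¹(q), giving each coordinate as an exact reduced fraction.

p = (-1, -2)

T1 = [-5/13 12/13 0; -12/13 -5/13 0; 0 0 1]
T2·T1 = [-29/13 2/13 0; -12/13 -5/13 0; 0 0 1]
T3·…·T1 = [-29/13 2/13 0; 5/26 -6/13 0; 0 0 1]
det M = 1; M⁻¹ = [-6/13 -2/13 0; -5/26 -29/13 0; 0 0 1]
M⁻¹ · (25/13, 19/26)ᵀ = (-1, -2)ᵀ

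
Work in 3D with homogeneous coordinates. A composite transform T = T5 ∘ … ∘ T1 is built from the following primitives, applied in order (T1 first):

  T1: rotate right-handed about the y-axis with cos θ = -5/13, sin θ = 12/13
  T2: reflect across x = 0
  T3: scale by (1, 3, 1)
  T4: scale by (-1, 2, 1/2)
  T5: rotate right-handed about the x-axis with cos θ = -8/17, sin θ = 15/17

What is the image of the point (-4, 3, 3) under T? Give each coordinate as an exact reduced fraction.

T1 rotate right-handed about the y-axis with cos θ = -5/13, sin θ = 12/13: (-4, 3, 3) → (56/13, 3, 33/13)
T2 reflect across x = 0: (56/13, 3, 33/13) → (-56/13, 3, 33/13)
T3 scale by (1, 3, 1): (-56/13, 3, 33/13) → (-56/13, 9, 33/13)
T4 scale by (-1, 2, 1/2): (-56/13, 9, 33/13) → (56/13, 18, 33/26)
T5 rotate right-handed about the x-axis with cos θ = -8/17, sin θ = 15/17: (56/13, 18, 33/26) → (56/13, -4239/442, 3378/221)

T(p) = (56/13, -4239/442, 3378/221)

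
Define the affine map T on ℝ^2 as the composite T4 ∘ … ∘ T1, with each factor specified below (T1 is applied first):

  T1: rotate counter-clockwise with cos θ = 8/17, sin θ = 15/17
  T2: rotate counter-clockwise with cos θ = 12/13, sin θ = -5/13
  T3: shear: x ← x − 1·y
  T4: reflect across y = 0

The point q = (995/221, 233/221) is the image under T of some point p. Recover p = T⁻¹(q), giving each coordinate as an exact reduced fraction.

p = (2, -3)

T1 = [8/17 -15/17 0; 15/17 8/17 0; 0 0 1]
T2·T1 = [171/221 -140/221 0; 140/221 171/221 0; 0 0 1]
T3·…·T1 = [31/221 -311/221 0; 140/221 171/221 0; 0 0 1]
T4·…·T1 = [31/221 -311/221 0; -140/221 -171/221 0; 0 0 1]
det M = -1; M⁻¹ = [171/221 -311/221 0; -140/221 -31/221 0; 0 0 1]
M⁻¹ · (995/221, 233/221)ᵀ = (2, -3)ᵀ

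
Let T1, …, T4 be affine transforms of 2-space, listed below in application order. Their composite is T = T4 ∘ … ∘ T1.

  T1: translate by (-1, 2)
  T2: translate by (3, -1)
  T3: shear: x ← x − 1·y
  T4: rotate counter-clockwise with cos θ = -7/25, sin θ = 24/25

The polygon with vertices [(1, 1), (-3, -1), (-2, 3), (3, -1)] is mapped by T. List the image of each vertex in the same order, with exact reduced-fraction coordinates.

image vertices: (-11/5, 2/5), (7/25, -24/25), (-68/25, -124/25), (-7/5, 24/5)

T1 translate by (-1, 2): (1, 1) → (0, 3); (-3, -1) → (-4, 1); (-2, 3) → (-3, 5); (3, -1) → (2, 1)
T2 translate by (3, -1): (0, 3) → (3, 2); (-4, 1) → (-1, 0); (-3, 5) → (0, 4); (2, 1) → (5, 0)
T3 shear: x ← x − 1·y: (3, 2) → (1, 2); (-1, 0) → (-1, 0); (0, 4) → (-4, 4); (5, 0) → (5, 0)
T4 rotate counter-clockwise with cos θ = -7/25, sin θ = 24/25: (1, 2) → (-11/5, 2/5); (-1, 0) → (7/25, -24/25); (-4, 4) → (-68/25, -124/25); (5, 0) → (-7/5, 24/5)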